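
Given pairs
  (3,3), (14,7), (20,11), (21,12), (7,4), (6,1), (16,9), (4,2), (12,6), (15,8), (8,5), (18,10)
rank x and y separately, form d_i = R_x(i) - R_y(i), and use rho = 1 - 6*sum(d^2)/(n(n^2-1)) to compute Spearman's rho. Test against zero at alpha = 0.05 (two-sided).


Step 1: Rank x and y separately (midranks; no ties here).
rank(x): 3->1, 14->7, 20->11, 21->12, 7->4, 6->3, 16->9, 4->2, 12->6, 15->8, 8->5, 18->10
rank(y): 3->3, 7->7, 11->11, 12->12, 4->4, 1->1, 9->9, 2->2, 6->6, 8->8, 5->5, 10->10
Step 2: d_i = R_x(i) - R_y(i); compute d_i^2.
  (1-3)^2=4, (7-7)^2=0, (11-11)^2=0, (12-12)^2=0, (4-4)^2=0, (3-1)^2=4, (9-9)^2=0, (2-2)^2=0, (6-6)^2=0, (8-8)^2=0, (5-5)^2=0, (10-10)^2=0
sum(d^2) = 8.
Step 3: rho = 1 - 6*8 / (12*(12^2 - 1)) = 1 - 48/1716 = 0.972028.
Step 4: Under H0, t = rho * sqrt((n-2)/(1-rho^2)) = 13.0876 ~ t(10).
Step 5: Two-sided p-value from the t-distribution with 10 df = 0.000000.
Step 6: alpha = 0.05. reject H0.

rho = 0.9720, p = 0.000000, reject H0 at alpha = 0.05.


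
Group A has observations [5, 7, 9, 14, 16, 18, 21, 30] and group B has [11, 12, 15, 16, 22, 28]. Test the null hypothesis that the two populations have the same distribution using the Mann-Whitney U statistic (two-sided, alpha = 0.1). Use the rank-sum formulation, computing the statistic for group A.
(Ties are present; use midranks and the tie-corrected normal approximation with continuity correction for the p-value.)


Step 1: Combine and sort all 14 observations; assign midranks.
sorted (value, group): (5,X), (7,X), (9,X), (11,Y), (12,Y), (14,X), (15,Y), (16,X), (16,Y), (18,X), (21,X), (22,Y), (28,Y), (30,X)
ranks: 5->1, 7->2, 9->3, 11->4, 12->5, 14->6, 15->7, 16->8.5, 16->8.5, 18->10, 21->11, 22->12, 28->13, 30->14
Step 2: Rank sum for X: R1 = 1 + 2 + 3 + 6 + 8.5 + 10 + 11 + 14 = 55.5.
Step 3: U_X = R1 - n1(n1+1)/2 = 55.5 - 8*9/2 = 55.5 - 36 = 19.5.
       U_Y = n1*n2 - U_X = 48 - 19.5 = 28.5.
Step 4: Ties are present, so use the tie-corrected normal approximation (with continuity correction) for the p-value.
Step 5: p-value = 0.605180; compare to alpha = 0.1. fail to reject H0.

U_X = 19.5, p = 0.605180, fail to reject H0 at alpha = 0.1.


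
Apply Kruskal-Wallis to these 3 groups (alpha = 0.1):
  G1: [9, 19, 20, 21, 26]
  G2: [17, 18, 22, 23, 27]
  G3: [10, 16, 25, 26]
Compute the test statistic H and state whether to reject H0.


Step 1: Combine all N = 14 observations and assign midranks.
sorted (value, group, rank): (9,G1,1), (10,G3,2), (16,G3,3), (17,G2,4), (18,G2,5), (19,G1,6), (20,G1,7), (21,G1,8), (22,G2,9), (23,G2,10), (25,G3,11), (26,G1,12.5), (26,G3,12.5), (27,G2,14)
Step 2: Sum ranks within each group.
R_1 = 34.5 (n_1 = 5)
R_2 = 42 (n_2 = 5)
R_3 = 28.5 (n_3 = 4)
Step 3: H = 12/(N(N+1)) * sum(R_i^2/n_i) - 3(N+1)
     = 12/(14*15) * (34.5^2/5 + 42^2/5 + 28.5^2/4) - 3*15
     = 0.057143 * 793.913 - 45
     = 0.366429.
Step 4: Ties present; correction factor C = 1 - 6/(14^3 - 14) = 0.997802. Corrected H = 0.366429 / 0.997802 = 0.367236.
Step 5: Under H0, H ~ chi^2(2); p-value = 0.832254.
Step 6: alpha = 0.1. fail to reject H0.

H = 0.3672, df = 2, p = 0.832254, fail to reject H0.


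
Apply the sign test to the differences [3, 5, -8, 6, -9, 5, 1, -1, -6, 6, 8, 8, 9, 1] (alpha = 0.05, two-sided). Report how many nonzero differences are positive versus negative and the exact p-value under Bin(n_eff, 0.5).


Step 1: Discard zero differences. Original n = 14; n_eff = number of nonzero differences = 14.
Nonzero differences (with sign): +3, +5, -8, +6, -9, +5, +1, -1, -6, +6, +8, +8, +9, +1
Step 2: Count signs: positive = 10, negative = 4.
Step 3: Under H0: P(positive) = 0.5, so the number of positives S ~ Bin(14, 0.5).
Step 4: Two-sided exact p-value = sum of Bin(14,0.5) probabilities at or below the observed probability = 0.179565.
Step 5: alpha = 0.05. fail to reject H0.

n_eff = 14, pos = 10, neg = 4, p = 0.179565, fail to reject H0.


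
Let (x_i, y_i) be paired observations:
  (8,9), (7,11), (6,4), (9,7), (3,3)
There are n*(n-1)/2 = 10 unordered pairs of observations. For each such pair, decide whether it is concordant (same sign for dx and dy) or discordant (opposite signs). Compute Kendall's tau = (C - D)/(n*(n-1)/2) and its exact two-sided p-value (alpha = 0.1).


Step 1: Enumerate the 10 unordered pairs (i,j) with i<j and classify each by sign(x_j-x_i) * sign(y_j-y_i).
  (1,2):dx=-1,dy=+2->D; (1,3):dx=-2,dy=-5->C; (1,4):dx=+1,dy=-2->D; (1,5):dx=-5,dy=-6->C
  (2,3):dx=-1,dy=-7->C; (2,4):dx=+2,dy=-4->D; (2,5):dx=-4,dy=-8->C; (3,4):dx=+3,dy=+3->C
  (3,5):dx=-3,dy=-1->C; (4,5):dx=-6,dy=-4->C
Step 2: C = 7, D = 3, total pairs = 10.
Step 3: tau = (C - D)/(n(n-1)/2) = (7 - 3)/10 = 0.400000.
Step 4: Exact two-sided p-value (enumerate n! = 120 permutations of y under H0): p = 0.483333.
Step 5: alpha = 0.1. fail to reject H0.

tau_b = 0.4000 (C=7, D=3), p = 0.483333, fail to reject H0.


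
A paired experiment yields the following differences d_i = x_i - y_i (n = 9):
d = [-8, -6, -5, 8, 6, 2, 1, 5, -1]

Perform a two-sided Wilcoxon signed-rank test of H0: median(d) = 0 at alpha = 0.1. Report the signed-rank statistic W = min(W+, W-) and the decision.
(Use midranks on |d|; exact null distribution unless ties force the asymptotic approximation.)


Step 1: Drop any zero differences (none here) and take |d_i|.
|d| = [8, 6, 5, 8, 6, 2, 1, 5, 1]
Step 2: Midrank |d_i| (ties get averaged ranks).
ranks: |8|->8.5, |6|->6.5, |5|->4.5, |8|->8.5, |6|->6.5, |2|->3, |1|->1.5, |5|->4.5, |1|->1.5
Step 3: Attach original signs; sum ranks with positive sign and with negative sign.
W+ = 8.5 + 6.5 + 3 + 1.5 + 4.5 = 24
W- = 8.5 + 6.5 + 4.5 + 1.5 = 21
(Check: W+ + W- = 45 should equal n(n+1)/2 = 45.)
Step 4: Test statistic W = min(W+, W-) = 21.
Step 5: Ties in |d|, so use the tie-corrected normal approximation.
        E[W] = n(n+1)/4 = 9*10/4 = 22.5.
        Tie groups: |d|=1 (t=2), |d|=5 (t=2), |d|=6 (t=2), |d|=8 (t=2); sum(t^3 - t) = 24.
        Var[W] = n(n+1)(2n+1)/24 - sum(t^3-t)/48 = 1710/24 - 24/48 = 70.75.
        z = (W - E[W]) / sqrt(Var[W]) = (21 - 22.5) / 8.4113 = -0.1783.
        Two-sided p = 2*Phi(z) = 0.858463.
Step 6: alpha = 0.1. fail to reject H0.

W+ = 24, W- = 21, W = min = 21, p = 0.858463, fail to reject H0.


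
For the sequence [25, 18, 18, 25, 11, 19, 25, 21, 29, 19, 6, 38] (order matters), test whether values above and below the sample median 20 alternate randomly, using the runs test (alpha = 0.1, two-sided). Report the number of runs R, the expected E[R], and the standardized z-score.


Step 1: Compute median = 20; label A = above, B = below.
Labels in order: ABBABBAAABBA  (n_A = 6, n_B = 6)
Step 2: Count runs R = 7.
Step 3: Under H0 (random ordering), E[R] = 2*n_A*n_B/(n_A+n_B) + 1 = 2*6*6/12 + 1 = 7.0000.
        Var[R] = 2*n_A*n_B*(2*n_A*n_B - n_A - n_B) / ((n_A+n_B)^2 * (n_A+n_B-1)) = 4320/1584 = 2.7273.
        SD[R] = 1.6514.
Step 4: R = E[R], so z = 0 with no continuity correction.
Step 5: Two-sided p-value via normal approximation = 2*(1 - Phi(|z|)) = 1.000000.
Step 6: alpha = 0.1. fail to reject H0.

R = 7, z = 0.0000, p = 1.000000, fail to reject H0.


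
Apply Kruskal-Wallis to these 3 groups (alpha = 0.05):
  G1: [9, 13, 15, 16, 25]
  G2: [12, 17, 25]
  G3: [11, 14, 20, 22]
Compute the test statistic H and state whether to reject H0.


Step 1: Combine all N = 12 observations and assign midranks.
sorted (value, group, rank): (9,G1,1), (11,G3,2), (12,G2,3), (13,G1,4), (14,G3,5), (15,G1,6), (16,G1,7), (17,G2,8), (20,G3,9), (22,G3,10), (25,G1,11.5), (25,G2,11.5)
Step 2: Sum ranks within each group.
R_1 = 29.5 (n_1 = 5)
R_2 = 22.5 (n_2 = 3)
R_3 = 26 (n_3 = 4)
Step 3: H = 12/(N(N+1)) * sum(R_i^2/n_i) - 3(N+1)
     = 12/(12*13) * (29.5^2/5 + 22.5^2/3 + 26^2/4) - 3*13
     = 0.076923 * 511.8 - 39
     = 0.369231.
Step 4: Ties present; correction factor C = 1 - 6/(12^3 - 12) = 0.996503. Corrected H = 0.369231 / 0.996503 = 0.370526.
Step 5: Under H0, H ~ chi^2(2); p-value = 0.830886.
Step 6: alpha = 0.05. fail to reject H0.

H = 0.3705, df = 2, p = 0.830886, fail to reject H0.


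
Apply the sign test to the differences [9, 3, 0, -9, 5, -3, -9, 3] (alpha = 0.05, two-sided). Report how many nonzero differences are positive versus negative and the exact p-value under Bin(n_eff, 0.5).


Step 1: Discard zero differences. Original n = 8; n_eff = number of nonzero differences = 7.
Nonzero differences (with sign): +9, +3, -9, +5, -3, -9, +3
Step 2: Count signs: positive = 4, negative = 3.
Step 3: Under H0: P(positive) = 0.5, so the number of positives S ~ Bin(7, 0.5).
Step 4: Two-sided exact p-value = sum of Bin(7,0.5) probabilities at or below the observed probability = 1.000000.
Step 5: alpha = 0.05. fail to reject H0.

n_eff = 7, pos = 4, neg = 3, p = 1.000000, fail to reject H0.


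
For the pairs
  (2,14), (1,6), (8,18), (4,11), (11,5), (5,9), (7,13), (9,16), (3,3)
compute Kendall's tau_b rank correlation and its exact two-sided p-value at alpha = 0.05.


Step 1: Enumerate the 36 unordered pairs (i,j) with i<j and classify each by sign(x_j-x_i) * sign(y_j-y_i).
  (1,2):dx=-1,dy=-8->C; (1,3):dx=+6,dy=+4->C; (1,4):dx=+2,dy=-3->D; (1,5):dx=+9,dy=-9->D
  (1,6):dx=+3,dy=-5->D; (1,7):dx=+5,dy=-1->D; (1,8):dx=+7,dy=+2->C; (1,9):dx=+1,dy=-11->D
  (2,3):dx=+7,dy=+12->C; (2,4):dx=+3,dy=+5->C; (2,5):dx=+10,dy=-1->D; (2,6):dx=+4,dy=+3->C
  (2,7):dx=+6,dy=+7->C; (2,8):dx=+8,dy=+10->C; (2,9):dx=+2,dy=-3->D; (3,4):dx=-4,dy=-7->C
  (3,5):dx=+3,dy=-13->D; (3,6):dx=-3,dy=-9->C; (3,7):dx=-1,dy=-5->C; (3,8):dx=+1,dy=-2->D
  (3,9):dx=-5,dy=-15->C; (4,5):dx=+7,dy=-6->D; (4,6):dx=+1,dy=-2->D; (4,7):dx=+3,dy=+2->C
  (4,8):dx=+5,dy=+5->C; (4,9):dx=-1,dy=-8->C; (5,6):dx=-6,dy=+4->D; (5,7):dx=-4,dy=+8->D
  (5,8):dx=-2,dy=+11->D; (5,9):dx=-8,dy=-2->C; (6,7):dx=+2,dy=+4->C; (6,8):dx=+4,dy=+7->C
  (6,9):dx=-2,dy=-6->C; (7,8):dx=+2,dy=+3->C; (7,9):dx=-4,dy=-10->C; (8,9):dx=-6,dy=-13->C
Step 2: C = 22, D = 14, total pairs = 36.
Step 3: tau = (C - D)/(n(n-1)/2) = (22 - 14)/36 = 0.222222.
Step 4: Exact two-sided p-value (enumerate n! = 362880 permutations of y under H0): p = 0.476709.
Step 5: alpha = 0.05. fail to reject H0.

tau_b = 0.2222 (C=22, D=14), p = 0.476709, fail to reject H0.


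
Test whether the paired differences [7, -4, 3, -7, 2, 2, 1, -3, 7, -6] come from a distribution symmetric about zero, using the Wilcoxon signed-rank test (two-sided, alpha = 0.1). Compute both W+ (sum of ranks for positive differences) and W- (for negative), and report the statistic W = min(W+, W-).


Step 1: Drop any zero differences (none here) and take |d_i|.
|d| = [7, 4, 3, 7, 2, 2, 1, 3, 7, 6]
Step 2: Midrank |d_i| (ties get averaged ranks).
ranks: |7|->9, |4|->6, |3|->4.5, |7|->9, |2|->2.5, |2|->2.5, |1|->1, |3|->4.5, |7|->9, |6|->7
Step 3: Attach original signs; sum ranks with positive sign and with negative sign.
W+ = 9 + 4.5 + 2.5 + 2.5 + 1 + 9 = 28.5
W- = 6 + 9 + 4.5 + 7 = 26.5
(Check: W+ + W- = 55 should equal n(n+1)/2 = 55.)
Step 4: Test statistic W = min(W+, W-) = 26.5.
Step 5: Ties in |d|, so use the tie-corrected normal approximation.
        E[W] = n(n+1)/4 = 10*11/4 = 27.5.
        Tie groups: |d|=2 (t=2), |d|=3 (t=2), |d|=7 (t=3); sum(t^3 - t) = 36.
        Var[W] = n(n+1)(2n+1)/24 - sum(t^3-t)/48 = 2310/24 - 36/48 = 95.5.
        z = (W - E[W]) / sqrt(Var[W]) = (26.5 - 27.5) / 9.7724 = -0.1023.
        Two-sided p = 2*Phi(z) = 0.918496.
Step 6: alpha = 0.1. fail to reject H0.

W+ = 28.5, W- = 26.5, W = min = 26.5, p = 0.918496, fail to reject H0.


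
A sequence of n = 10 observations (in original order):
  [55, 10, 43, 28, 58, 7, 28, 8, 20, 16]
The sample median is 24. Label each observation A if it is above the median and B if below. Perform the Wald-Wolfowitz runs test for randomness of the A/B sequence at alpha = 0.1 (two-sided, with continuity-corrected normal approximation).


Step 1: Compute median = 24; label A = above, B = below.
Labels in order: ABAAABABBB  (n_A = 5, n_B = 5)
Step 2: Count runs R = 6.
Step 3: Under H0 (random ordering), E[R] = 2*n_A*n_B/(n_A+n_B) + 1 = 2*5*5/10 + 1 = 6.0000.
        Var[R] = 2*n_A*n_B*(2*n_A*n_B - n_A - n_B) / ((n_A+n_B)^2 * (n_A+n_B-1)) = 2000/900 = 2.2222.
        SD[R] = 1.4907.
Step 4: R = E[R], so z = 0 with no continuity correction.
Step 5: Two-sided p-value via normal approximation = 2*(1 - Phi(|z|)) = 1.000000.
Step 6: alpha = 0.1. fail to reject H0.

R = 6, z = 0.0000, p = 1.000000, fail to reject H0.


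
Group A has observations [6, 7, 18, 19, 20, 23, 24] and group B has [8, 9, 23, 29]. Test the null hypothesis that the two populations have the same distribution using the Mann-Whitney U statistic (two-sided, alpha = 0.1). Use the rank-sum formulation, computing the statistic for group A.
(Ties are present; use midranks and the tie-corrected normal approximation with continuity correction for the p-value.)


Step 1: Combine and sort all 11 observations; assign midranks.
sorted (value, group): (6,X), (7,X), (8,Y), (9,Y), (18,X), (19,X), (20,X), (23,X), (23,Y), (24,X), (29,Y)
ranks: 6->1, 7->2, 8->3, 9->4, 18->5, 19->6, 20->7, 23->8.5, 23->8.5, 24->10, 29->11
Step 2: Rank sum for X: R1 = 1 + 2 + 5 + 6 + 7 + 8.5 + 10 = 39.5.
Step 3: U_X = R1 - n1(n1+1)/2 = 39.5 - 7*8/2 = 39.5 - 28 = 11.5.
       U_Y = n1*n2 - U_X = 28 - 11.5 = 16.5.
Step 4: Ties are present, so use the tie-corrected normal approximation (with continuity correction) for the p-value.
Step 5: p-value = 0.704817; compare to alpha = 0.1. fail to reject H0.

U_X = 11.5, p = 0.704817, fail to reject H0 at alpha = 0.1.


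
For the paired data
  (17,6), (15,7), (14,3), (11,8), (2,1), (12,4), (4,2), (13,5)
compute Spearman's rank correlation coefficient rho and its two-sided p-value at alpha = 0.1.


Step 1: Rank x and y separately (midranks; no ties here).
rank(x): 17->8, 15->7, 14->6, 11->3, 2->1, 12->4, 4->2, 13->5
rank(y): 6->6, 7->7, 3->3, 8->8, 1->1, 4->4, 2->2, 5->5
Step 2: d_i = R_x(i) - R_y(i); compute d_i^2.
  (8-6)^2=4, (7-7)^2=0, (6-3)^2=9, (3-8)^2=25, (1-1)^2=0, (4-4)^2=0, (2-2)^2=0, (5-5)^2=0
sum(d^2) = 38.
Step 3: rho = 1 - 6*38 / (8*(8^2 - 1)) = 1 - 228/504 = 0.547619.
Step 4: Under H0, t = rho * sqrt((n-2)/(1-rho^2)) = 1.6031 ~ t(6).
Step 5: Two-sided p-value from the t-distribution with 6 df = 0.160026.
Step 6: alpha = 0.1. fail to reject H0.

rho = 0.5476, p = 0.160026, fail to reject H0 at alpha = 0.1.


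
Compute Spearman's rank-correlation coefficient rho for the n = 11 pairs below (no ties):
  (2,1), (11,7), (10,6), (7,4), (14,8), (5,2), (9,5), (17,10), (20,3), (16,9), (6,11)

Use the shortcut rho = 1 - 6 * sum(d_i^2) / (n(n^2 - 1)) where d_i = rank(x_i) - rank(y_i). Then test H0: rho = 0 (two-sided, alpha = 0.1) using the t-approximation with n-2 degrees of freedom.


Step 1: Rank x and y separately (midranks; no ties here).
rank(x): 2->1, 11->7, 10->6, 7->4, 14->8, 5->2, 9->5, 17->10, 20->11, 16->9, 6->3
rank(y): 1->1, 7->7, 6->6, 4->4, 8->8, 2->2, 5->5, 10->10, 3->3, 9->9, 11->11
Step 2: d_i = R_x(i) - R_y(i); compute d_i^2.
  (1-1)^2=0, (7-7)^2=0, (6-6)^2=0, (4-4)^2=0, (8-8)^2=0, (2-2)^2=0, (5-5)^2=0, (10-10)^2=0, (11-3)^2=64, (9-9)^2=0, (3-11)^2=64
sum(d^2) = 128.
Step 3: rho = 1 - 6*128 / (11*(11^2 - 1)) = 1 - 768/1320 = 0.418182.
Step 4: Under H0, t = rho * sqrt((n-2)/(1-rho^2)) = 1.3811 ~ t(9).
Step 5: Two-sided p-value from the t-distribution with 9 df = 0.200570.
Step 6: alpha = 0.1. fail to reject H0.

rho = 0.4182, p = 0.200570, fail to reject H0 at alpha = 0.1.


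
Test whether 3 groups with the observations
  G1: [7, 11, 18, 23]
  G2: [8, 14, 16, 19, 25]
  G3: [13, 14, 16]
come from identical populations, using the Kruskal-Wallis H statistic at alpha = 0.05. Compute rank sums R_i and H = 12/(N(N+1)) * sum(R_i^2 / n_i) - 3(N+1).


Step 1: Combine all N = 12 observations and assign midranks.
sorted (value, group, rank): (7,G1,1), (8,G2,2), (11,G1,3), (13,G3,4), (14,G2,5.5), (14,G3,5.5), (16,G2,7.5), (16,G3,7.5), (18,G1,9), (19,G2,10), (23,G1,11), (25,G2,12)
Step 2: Sum ranks within each group.
R_1 = 24 (n_1 = 4)
R_2 = 37 (n_2 = 5)
R_3 = 17 (n_3 = 3)
Step 3: H = 12/(N(N+1)) * sum(R_i^2/n_i) - 3(N+1)
     = 12/(12*13) * (24^2/4 + 37^2/5 + 17^2/3) - 3*13
     = 0.076923 * 514.133 - 39
     = 0.548718.
Step 4: Ties present; correction factor C = 1 - 12/(12^3 - 12) = 0.993007. Corrected H = 0.548718 / 0.993007 = 0.552582.
Step 5: Under H0, H ~ chi^2(2); p-value = 0.758592.
Step 6: alpha = 0.05. fail to reject H0.

H = 0.5526, df = 2, p = 0.758592, fail to reject H0.


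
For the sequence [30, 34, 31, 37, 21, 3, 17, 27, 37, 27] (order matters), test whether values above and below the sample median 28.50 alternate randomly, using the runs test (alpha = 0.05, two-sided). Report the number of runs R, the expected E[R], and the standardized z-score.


Step 1: Compute median = 28.50; label A = above, B = below.
Labels in order: AAAABBBBAB  (n_A = 5, n_B = 5)
Step 2: Count runs R = 4.
Step 3: Under H0 (random ordering), E[R] = 2*n_A*n_B/(n_A+n_B) + 1 = 2*5*5/10 + 1 = 6.0000.
        Var[R] = 2*n_A*n_B*(2*n_A*n_B - n_A - n_B) / ((n_A+n_B)^2 * (n_A+n_B-1)) = 2000/900 = 2.2222.
        SD[R] = 1.4907.
Step 4: Continuity-corrected z = (R + 0.5 - E[R]) / SD[R] = (4 + 0.5 - 6.0000) / 1.4907 = -1.0062.
Step 5: Two-sided p-value via normal approximation = 2*(1 - Phi(|z|)) = 0.314305.
Step 6: alpha = 0.05. fail to reject H0.

R = 4, z = -1.0062, p = 0.314305, fail to reject H0.


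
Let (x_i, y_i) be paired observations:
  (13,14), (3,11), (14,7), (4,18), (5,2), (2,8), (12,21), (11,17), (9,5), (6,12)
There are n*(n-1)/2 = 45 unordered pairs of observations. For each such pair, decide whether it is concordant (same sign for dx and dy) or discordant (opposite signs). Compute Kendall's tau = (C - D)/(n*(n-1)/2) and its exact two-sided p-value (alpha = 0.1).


Step 1: Enumerate the 45 unordered pairs (i,j) with i<j and classify each by sign(x_j-x_i) * sign(y_j-y_i).
  (1,2):dx=-10,dy=-3->C; (1,3):dx=+1,dy=-7->D; (1,4):dx=-9,dy=+4->D; (1,5):dx=-8,dy=-12->C
  (1,6):dx=-11,dy=-6->C; (1,7):dx=-1,dy=+7->D; (1,8):dx=-2,dy=+3->D; (1,9):dx=-4,dy=-9->C
  (1,10):dx=-7,dy=-2->C; (2,3):dx=+11,dy=-4->D; (2,4):dx=+1,dy=+7->C; (2,5):dx=+2,dy=-9->D
  (2,6):dx=-1,dy=-3->C; (2,7):dx=+9,dy=+10->C; (2,8):dx=+8,dy=+6->C; (2,9):dx=+6,dy=-6->D
  (2,10):dx=+3,dy=+1->C; (3,4):dx=-10,dy=+11->D; (3,5):dx=-9,dy=-5->C; (3,6):dx=-12,dy=+1->D
  (3,7):dx=-2,dy=+14->D; (3,8):dx=-3,dy=+10->D; (3,9):dx=-5,dy=-2->C; (3,10):dx=-8,dy=+5->D
  (4,5):dx=+1,dy=-16->D; (4,6):dx=-2,dy=-10->C; (4,7):dx=+8,dy=+3->C; (4,8):dx=+7,dy=-1->D
  (4,9):dx=+5,dy=-13->D; (4,10):dx=+2,dy=-6->D; (5,6):dx=-3,dy=+6->D; (5,7):dx=+7,dy=+19->C
  (5,8):dx=+6,dy=+15->C; (5,9):dx=+4,dy=+3->C; (5,10):dx=+1,dy=+10->C; (6,7):dx=+10,dy=+13->C
  (6,8):dx=+9,dy=+9->C; (6,9):dx=+7,dy=-3->D; (6,10):dx=+4,dy=+4->C; (7,8):dx=-1,dy=-4->C
  (7,9):dx=-3,dy=-16->C; (7,10):dx=-6,dy=-9->C; (8,9):dx=-2,dy=-12->C; (8,10):dx=-5,dy=-5->C
  (9,10):dx=-3,dy=+7->D
Step 2: C = 26, D = 19, total pairs = 45.
Step 3: tau = (C - D)/(n(n-1)/2) = (26 - 19)/45 = 0.155556.
Step 4: Exact two-sided p-value (enumerate n! = 3628800 permutations of y under H0): p = 0.600654.
Step 5: alpha = 0.1. fail to reject H0.

tau_b = 0.1556 (C=26, D=19), p = 0.600654, fail to reject H0.


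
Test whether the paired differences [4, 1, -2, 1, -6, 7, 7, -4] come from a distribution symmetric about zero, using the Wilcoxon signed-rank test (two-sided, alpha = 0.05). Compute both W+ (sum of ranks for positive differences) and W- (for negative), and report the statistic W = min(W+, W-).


Step 1: Drop any zero differences (none here) and take |d_i|.
|d| = [4, 1, 2, 1, 6, 7, 7, 4]
Step 2: Midrank |d_i| (ties get averaged ranks).
ranks: |4|->4.5, |1|->1.5, |2|->3, |1|->1.5, |6|->6, |7|->7.5, |7|->7.5, |4|->4.5
Step 3: Attach original signs; sum ranks with positive sign and with negative sign.
W+ = 4.5 + 1.5 + 1.5 + 7.5 + 7.5 = 22.5
W- = 3 + 6 + 4.5 = 13.5
(Check: W+ + W- = 36 should equal n(n+1)/2 = 36.)
Step 4: Test statistic W = min(W+, W-) = 13.5.
Step 5: Ties in |d|, so use the tie-corrected normal approximation.
        E[W] = n(n+1)/4 = 8*9/4 = 18.
        Tie groups: |d|=1 (t=2), |d|=4 (t=2), |d|=7 (t=2); sum(t^3 - t) = 18.
        Var[W] = n(n+1)(2n+1)/24 - sum(t^3-t)/48 = 1224/24 - 18/48 = 50.625.
        z = (W - E[W]) / sqrt(Var[W]) = (13.5 - 18) / 7.1151 = -0.6325.
        Two-sided p = 2*Phi(z) = 0.527089.
Step 6: alpha = 0.05. fail to reject H0.

W+ = 22.5, W- = 13.5, W = min = 13.5, p = 0.527089, fail to reject H0.


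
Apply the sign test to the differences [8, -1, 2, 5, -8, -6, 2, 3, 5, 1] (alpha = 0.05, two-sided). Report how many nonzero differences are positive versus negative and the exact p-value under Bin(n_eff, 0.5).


Step 1: Discard zero differences. Original n = 10; n_eff = number of nonzero differences = 10.
Nonzero differences (with sign): +8, -1, +2, +5, -8, -6, +2, +3, +5, +1
Step 2: Count signs: positive = 7, negative = 3.
Step 3: Under H0: P(positive) = 0.5, so the number of positives S ~ Bin(10, 0.5).
Step 4: Two-sided exact p-value = sum of Bin(10,0.5) probabilities at or below the observed probability = 0.343750.
Step 5: alpha = 0.05. fail to reject H0.

n_eff = 10, pos = 7, neg = 3, p = 0.343750, fail to reject H0.


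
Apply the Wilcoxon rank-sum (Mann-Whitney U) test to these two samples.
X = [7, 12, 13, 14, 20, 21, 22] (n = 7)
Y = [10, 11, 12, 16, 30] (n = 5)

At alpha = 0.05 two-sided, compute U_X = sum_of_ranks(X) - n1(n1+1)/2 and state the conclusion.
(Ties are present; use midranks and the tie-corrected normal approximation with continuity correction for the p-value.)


Step 1: Combine and sort all 12 observations; assign midranks.
sorted (value, group): (7,X), (10,Y), (11,Y), (12,X), (12,Y), (13,X), (14,X), (16,Y), (20,X), (21,X), (22,X), (30,Y)
ranks: 7->1, 10->2, 11->3, 12->4.5, 12->4.5, 13->6, 14->7, 16->8, 20->9, 21->10, 22->11, 30->12
Step 2: Rank sum for X: R1 = 1 + 4.5 + 6 + 7 + 9 + 10 + 11 = 48.5.
Step 3: U_X = R1 - n1(n1+1)/2 = 48.5 - 7*8/2 = 48.5 - 28 = 20.5.
       U_Y = n1*n2 - U_X = 35 - 20.5 = 14.5.
Step 4: Ties are present, so use the tie-corrected normal approximation (with continuity correction) for the p-value.
Step 5: p-value = 0.684221; compare to alpha = 0.05. fail to reject H0.

U_X = 20.5, p = 0.684221, fail to reject H0 at alpha = 0.05.


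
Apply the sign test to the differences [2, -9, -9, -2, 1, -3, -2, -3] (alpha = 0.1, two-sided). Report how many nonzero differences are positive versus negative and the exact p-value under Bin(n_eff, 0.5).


Step 1: Discard zero differences. Original n = 8; n_eff = number of nonzero differences = 8.
Nonzero differences (with sign): +2, -9, -9, -2, +1, -3, -2, -3
Step 2: Count signs: positive = 2, negative = 6.
Step 3: Under H0: P(positive) = 0.5, so the number of positives S ~ Bin(8, 0.5).
Step 4: Two-sided exact p-value = sum of Bin(8,0.5) probabilities at or below the observed probability = 0.289062.
Step 5: alpha = 0.1. fail to reject H0.

n_eff = 8, pos = 2, neg = 6, p = 0.289062, fail to reject H0.


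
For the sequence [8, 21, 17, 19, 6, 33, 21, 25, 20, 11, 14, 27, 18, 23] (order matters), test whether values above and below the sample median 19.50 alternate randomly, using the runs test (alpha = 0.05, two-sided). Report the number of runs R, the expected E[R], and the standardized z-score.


Step 1: Compute median = 19.50; label A = above, B = below.
Labels in order: BABBBAAAABBABA  (n_A = 7, n_B = 7)
Step 2: Count runs R = 8.
Step 3: Under H0 (random ordering), E[R] = 2*n_A*n_B/(n_A+n_B) + 1 = 2*7*7/14 + 1 = 8.0000.
        Var[R] = 2*n_A*n_B*(2*n_A*n_B - n_A - n_B) / ((n_A+n_B)^2 * (n_A+n_B-1)) = 8232/2548 = 3.2308.
        SD[R] = 1.7974.
Step 4: R = E[R], so z = 0 with no continuity correction.
Step 5: Two-sided p-value via normal approximation = 2*(1 - Phi(|z|)) = 1.000000.
Step 6: alpha = 0.05. fail to reject H0.

R = 8, z = 0.0000, p = 1.000000, fail to reject H0.


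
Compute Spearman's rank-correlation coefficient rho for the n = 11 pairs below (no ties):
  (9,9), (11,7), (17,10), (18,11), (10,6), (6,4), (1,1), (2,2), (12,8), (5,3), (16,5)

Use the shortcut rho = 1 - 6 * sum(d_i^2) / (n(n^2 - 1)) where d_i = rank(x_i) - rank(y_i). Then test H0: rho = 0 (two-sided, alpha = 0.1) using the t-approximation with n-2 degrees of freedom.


Step 1: Rank x and y separately (midranks; no ties here).
rank(x): 9->5, 11->7, 17->10, 18->11, 10->6, 6->4, 1->1, 2->2, 12->8, 5->3, 16->9
rank(y): 9->9, 7->7, 10->10, 11->11, 6->6, 4->4, 1->1, 2->2, 8->8, 3->3, 5->5
Step 2: d_i = R_x(i) - R_y(i); compute d_i^2.
  (5-9)^2=16, (7-7)^2=0, (10-10)^2=0, (11-11)^2=0, (6-6)^2=0, (4-4)^2=0, (1-1)^2=0, (2-2)^2=0, (8-8)^2=0, (3-3)^2=0, (9-5)^2=16
sum(d^2) = 32.
Step 3: rho = 1 - 6*32 / (11*(11^2 - 1)) = 1 - 192/1320 = 0.854545.
Step 4: Under H0, t = rho * sqrt((n-2)/(1-rho^2)) = 4.9360 ~ t(9).
Step 5: Two-sided p-value from the t-distribution with 9 df = 0.000807.
Step 6: alpha = 0.1. reject H0.

rho = 0.8545, p = 0.000807, reject H0 at alpha = 0.1.


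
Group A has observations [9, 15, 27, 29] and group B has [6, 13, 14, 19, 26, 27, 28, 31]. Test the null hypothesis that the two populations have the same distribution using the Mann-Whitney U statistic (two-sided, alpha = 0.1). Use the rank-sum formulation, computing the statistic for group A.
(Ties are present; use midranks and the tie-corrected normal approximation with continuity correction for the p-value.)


Step 1: Combine and sort all 12 observations; assign midranks.
sorted (value, group): (6,Y), (9,X), (13,Y), (14,Y), (15,X), (19,Y), (26,Y), (27,X), (27,Y), (28,Y), (29,X), (31,Y)
ranks: 6->1, 9->2, 13->3, 14->4, 15->5, 19->6, 26->7, 27->8.5, 27->8.5, 28->10, 29->11, 31->12
Step 2: Rank sum for X: R1 = 2 + 5 + 8.5 + 11 = 26.5.
Step 3: U_X = R1 - n1(n1+1)/2 = 26.5 - 4*5/2 = 26.5 - 10 = 16.5.
       U_Y = n1*n2 - U_X = 32 - 16.5 = 15.5.
Step 4: Ties are present, so use the tie-corrected normal approximation (with continuity correction) for the p-value.
Step 5: p-value = 1.000000; compare to alpha = 0.1. fail to reject H0.

U_X = 16.5, p = 1.000000, fail to reject H0 at alpha = 0.1.


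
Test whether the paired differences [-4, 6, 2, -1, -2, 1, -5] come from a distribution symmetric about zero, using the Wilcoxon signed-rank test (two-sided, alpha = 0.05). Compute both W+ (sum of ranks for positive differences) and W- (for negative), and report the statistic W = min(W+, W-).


Step 1: Drop any zero differences (none here) and take |d_i|.
|d| = [4, 6, 2, 1, 2, 1, 5]
Step 2: Midrank |d_i| (ties get averaged ranks).
ranks: |4|->5, |6|->7, |2|->3.5, |1|->1.5, |2|->3.5, |1|->1.5, |5|->6
Step 3: Attach original signs; sum ranks with positive sign and with negative sign.
W+ = 7 + 3.5 + 1.5 = 12
W- = 5 + 1.5 + 3.5 + 6 = 16
(Check: W+ + W- = 28 should equal n(n+1)/2 = 28.)
Step 4: Test statistic W = min(W+, W-) = 12.
Step 5: Ties in |d|, so use the tie-corrected normal approximation.
        E[W] = n(n+1)/4 = 7*8/4 = 14.
        Tie groups: |d|=1 (t=2), |d|=2 (t=2); sum(t^3 - t) = 12.
        Var[W] = n(n+1)(2n+1)/24 - sum(t^3-t)/48 = 840/24 - 12/48 = 34.75.
        z = (W - E[W]) / sqrt(Var[W]) = (12 - 14) / 5.8949 = -0.3393.
        Two-sided p = 2*Phi(z) = 0.734402.
Step 6: alpha = 0.05. fail to reject H0.

W+ = 12, W- = 16, W = min = 12, p = 0.734402, fail to reject H0.


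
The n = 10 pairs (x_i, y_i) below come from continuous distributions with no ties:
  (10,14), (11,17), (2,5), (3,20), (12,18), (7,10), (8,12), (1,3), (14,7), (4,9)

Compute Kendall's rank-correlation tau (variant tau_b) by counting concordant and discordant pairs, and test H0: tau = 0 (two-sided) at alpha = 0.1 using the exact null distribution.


Step 1: Enumerate the 45 unordered pairs (i,j) with i<j and classify each by sign(x_j-x_i) * sign(y_j-y_i).
  (1,2):dx=+1,dy=+3->C; (1,3):dx=-8,dy=-9->C; (1,4):dx=-7,dy=+6->D; (1,5):dx=+2,dy=+4->C
  (1,6):dx=-3,dy=-4->C; (1,7):dx=-2,dy=-2->C; (1,8):dx=-9,dy=-11->C; (1,9):dx=+4,dy=-7->D
  (1,10):dx=-6,dy=-5->C; (2,3):dx=-9,dy=-12->C; (2,4):dx=-8,dy=+3->D; (2,5):dx=+1,dy=+1->C
  (2,6):dx=-4,dy=-7->C; (2,7):dx=-3,dy=-5->C; (2,8):dx=-10,dy=-14->C; (2,9):dx=+3,dy=-10->D
  (2,10):dx=-7,dy=-8->C; (3,4):dx=+1,dy=+15->C; (3,5):dx=+10,dy=+13->C; (3,6):dx=+5,dy=+5->C
  (3,7):dx=+6,dy=+7->C; (3,8):dx=-1,dy=-2->C; (3,9):dx=+12,dy=+2->C; (3,10):dx=+2,dy=+4->C
  (4,5):dx=+9,dy=-2->D; (4,6):dx=+4,dy=-10->D; (4,7):dx=+5,dy=-8->D; (4,8):dx=-2,dy=-17->C
  (4,9):dx=+11,dy=-13->D; (4,10):dx=+1,dy=-11->D; (5,6):dx=-5,dy=-8->C; (5,7):dx=-4,dy=-6->C
  (5,8):dx=-11,dy=-15->C; (5,9):dx=+2,dy=-11->D; (5,10):dx=-8,dy=-9->C; (6,7):dx=+1,dy=+2->C
  (6,8):dx=-6,dy=-7->C; (6,9):dx=+7,dy=-3->D; (6,10):dx=-3,dy=-1->C; (7,8):dx=-7,dy=-9->C
  (7,9):dx=+6,dy=-5->D; (7,10):dx=-4,dy=-3->C; (8,9):dx=+13,dy=+4->C; (8,10):dx=+3,dy=+6->C
  (9,10):dx=-10,dy=+2->D
Step 2: C = 32, D = 13, total pairs = 45.
Step 3: tau = (C - D)/(n(n-1)/2) = (32 - 13)/45 = 0.422222.
Step 4: Exact two-sided p-value (enumerate n! = 3628800 permutations of y under H0): p = 0.108313.
Step 5: alpha = 0.1. fail to reject H0.

tau_b = 0.4222 (C=32, D=13), p = 0.108313, fail to reject H0.


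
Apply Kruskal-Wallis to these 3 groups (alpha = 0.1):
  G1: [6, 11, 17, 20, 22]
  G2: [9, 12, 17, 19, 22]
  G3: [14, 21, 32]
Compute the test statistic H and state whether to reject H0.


Step 1: Combine all N = 13 observations and assign midranks.
sorted (value, group, rank): (6,G1,1), (9,G2,2), (11,G1,3), (12,G2,4), (14,G3,5), (17,G1,6.5), (17,G2,6.5), (19,G2,8), (20,G1,9), (21,G3,10), (22,G1,11.5), (22,G2,11.5), (32,G3,13)
Step 2: Sum ranks within each group.
R_1 = 31 (n_1 = 5)
R_2 = 32 (n_2 = 5)
R_3 = 28 (n_3 = 3)
Step 3: H = 12/(N(N+1)) * sum(R_i^2/n_i) - 3(N+1)
     = 12/(13*14) * (31^2/5 + 32^2/5 + 28^2/3) - 3*14
     = 0.065934 * 658.333 - 42
     = 1.406593.
Step 4: Ties present; correction factor C = 1 - 12/(13^3 - 13) = 0.994505. Corrected H = 1.406593 / 0.994505 = 1.414365.
Step 5: Under H0, H ~ chi^2(2); p-value = 0.493031.
Step 6: alpha = 0.1. fail to reject H0.

H = 1.4144, df = 2, p = 0.493031, fail to reject H0.


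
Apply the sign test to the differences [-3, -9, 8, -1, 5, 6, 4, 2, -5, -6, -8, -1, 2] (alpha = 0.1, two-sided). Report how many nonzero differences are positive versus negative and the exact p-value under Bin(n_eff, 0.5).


Step 1: Discard zero differences. Original n = 13; n_eff = number of nonzero differences = 13.
Nonzero differences (with sign): -3, -9, +8, -1, +5, +6, +4, +2, -5, -6, -8, -1, +2
Step 2: Count signs: positive = 6, negative = 7.
Step 3: Under H0: P(positive) = 0.5, so the number of positives S ~ Bin(13, 0.5).
Step 4: Two-sided exact p-value = sum of Bin(13,0.5) probabilities at or below the observed probability = 1.000000.
Step 5: alpha = 0.1. fail to reject H0.

n_eff = 13, pos = 6, neg = 7, p = 1.000000, fail to reject H0.


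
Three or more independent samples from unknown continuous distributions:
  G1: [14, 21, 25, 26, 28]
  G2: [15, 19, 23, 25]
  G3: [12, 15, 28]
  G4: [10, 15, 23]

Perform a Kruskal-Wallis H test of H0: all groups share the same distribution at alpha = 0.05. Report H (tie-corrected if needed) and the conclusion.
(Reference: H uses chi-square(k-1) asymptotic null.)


Step 1: Combine all N = 15 observations and assign midranks.
sorted (value, group, rank): (10,G4,1), (12,G3,2), (14,G1,3), (15,G2,5), (15,G3,5), (15,G4,5), (19,G2,7), (21,G1,8), (23,G2,9.5), (23,G4,9.5), (25,G1,11.5), (25,G2,11.5), (26,G1,13), (28,G1,14.5), (28,G3,14.5)
Step 2: Sum ranks within each group.
R_1 = 50 (n_1 = 5)
R_2 = 33 (n_2 = 4)
R_3 = 21.5 (n_3 = 3)
R_4 = 15.5 (n_4 = 3)
Step 3: H = 12/(N(N+1)) * sum(R_i^2/n_i) - 3(N+1)
     = 12/(15*16) * (50^2/5 + 33^2/4 + 21.5^2/3 + 15.5^2/3) - 3*16
     = 0.050000 * 1006.42 - 48
     = 2.320833.
Step 4: Ties present; correction factor C = 1 - 42/(15^3 - 15) = 0.987500. Corrected H = 2.320833 / 0.987500 = 2.350211.
Step 5: Under H0, H ~ chi^2(3); p-value = 0.502970.
Step 6: alpha = 0.05. fail to reject H0.

H = 2.3502, df = 3, p = 0.502970, fail to reject H0.


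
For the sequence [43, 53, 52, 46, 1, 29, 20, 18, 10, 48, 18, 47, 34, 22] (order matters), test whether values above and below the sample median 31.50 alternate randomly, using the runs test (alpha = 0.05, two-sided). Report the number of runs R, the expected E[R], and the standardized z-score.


Step 1: Compute median = 31.50; label A = above, B = below.
Labels in order: AAAABBBBBABAAB  (n_A = 7, n_B = 7)
Step 2: Count runs R = 6.
Step 3: Under H0 (random ordering), E[R] = 2*n_A*n_B/(n_A+n_B) + 1 = 2*7*7/14 + 1 = 8.0000.
        Var[R] = 2*n_A*n_B*(2*n_A*n_B - n_A - n_B) / ((n_A+n_B)^2 * (n_A+n_B-1)) = 8232/2548 = 3.2308.
        SD[R] = 1.7974.
Step 4: Continuity-corrected z = (R + 0.5 - E[R]) / SD[R] = (6 + 0.5 - 8.0000) / 1.7974 = -0.8345.
Step 5: Two-sided p-value via normal approximation = 2*(1 - Phi(|z|)) = 0.403986.
Step 6: alpha = 0.05. fail to reject H0.

R = 6, z = -0.8345, p = 0.403986, fail to reject H0.


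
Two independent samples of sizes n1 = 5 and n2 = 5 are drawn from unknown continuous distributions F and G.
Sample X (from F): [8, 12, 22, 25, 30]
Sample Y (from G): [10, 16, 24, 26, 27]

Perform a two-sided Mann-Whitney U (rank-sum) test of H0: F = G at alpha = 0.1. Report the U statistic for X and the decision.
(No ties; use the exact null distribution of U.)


Step 1: Combine and sort all 10 observations; assign midranks.
sorted (value, group): (8,X), (10,Y), (12,X), (16,Y), (22,X), (24,Y), (25,X), (26,Y), (27,Y), (30,X)
ranks: 8->1, 10->2, 12->3, 16->4, 22->5, 24->6, 25->7, 26->8, 27->9, 30->10
Step 2: Rank sum for X: R1 = 1 + 3 + 5 + 7 + 10 = 26.
Step 3: U_X = R1 - n1(n1+1)/2 = 26 - 5*6/2 = 26 - 15 = 11.
       U_Y = n1*n2 - U_X = 25 - 11 = 14.
Step 4: No ties, so the exact null distribution of U (based on enumerating the C(10,5) = 252 equally likely rank assignments) gives the two-sided p-value.
Step 5: p-value = 0.841270; compare to alpha = 0.1. fail to reject H0.

U_X = 11, p = 0.841270, fail to reject H0 at alpha = 0.1.


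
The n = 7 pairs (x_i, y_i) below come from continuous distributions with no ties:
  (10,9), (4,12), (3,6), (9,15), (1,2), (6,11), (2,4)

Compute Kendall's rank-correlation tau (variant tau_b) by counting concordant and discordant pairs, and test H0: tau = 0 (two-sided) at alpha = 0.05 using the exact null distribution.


Step 1: Enumerate the 21 unordered pairs (i,j) with i<j and classify each by sign(x_j-x_i) * sign(y_j-y_i).
  (1,2):dx=-6,dy=+3->D; (1,3):dx=-7,dy=-3->C; (1,4):dx=-1,dy=+6->D; (1,5):dx=-9,dy=-7->C
  (1,6):dx=-4,dy=+2->D; (1,7):dx=-8,dy=-5->C; (2,3):dx=-1,dy=-6->C; (2,4):dx=+5,dy=+3->C
  (2,5):dx=-3,dy=-10->C; (2,6):dx=+2,dy=-1->D; (2,7):dx=-2,dy=-8->C; (3,4):dx=+6,dy=+9->C
  (3,5):dx=-2,dy=-4->C; (3,6):dx=+3,dy=+5->C; (3,7):dx=-1,dy=-2->C; (4,5):dx=-8,dy=-13->C
  (4,6):dx=-3,dy=-4->C; (4,7):dx=-7,dy=-11->C; (5,6):dx=+5,dy=+9->C; (5,7):dx=+1,dy=+2->C
  (6,7):dx=-4,dy=-7->C
Step 2: C = 17, D = 4, total pairs = 21.
Step 3: tau = (C - D)/(n(n-1)/2) = (17 - 4)/21 = 0.619048.
Step 4: Exact two-sided p-value (enumerate n! = 5040 permutations of y under H0): p = 0.069048.
Step 5: alpha = 0.05. fail to reject H0.

tau_b = 0.6190 (C=17, D=4), p = 0.069048, fail to reject H0.


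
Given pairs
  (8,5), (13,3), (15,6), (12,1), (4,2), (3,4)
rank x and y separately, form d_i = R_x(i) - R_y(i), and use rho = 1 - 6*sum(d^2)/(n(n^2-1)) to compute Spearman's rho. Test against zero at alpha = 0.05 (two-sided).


Step 1: Rank x and y separately (midranks; no ties here).
rank(x): 8->3, 13->5, 15->6, 12->4, 4->2, 3->1
rank(y): 5->5, 3->3, 6->6, 1->1, 2->2, 4->4
Step 2: d_i = R_x(i) - R_y(i); compute d_i^2.
  (3-5)^2=4, (5-3)^2=4, (6-6)^2=0, (4-1)^2=9, (2-2)^2=0, (1-4)^2=9
sum(d^2) = 26.
Step 3: rho = 1 - 6*26 / (6*(6^2 - 1)) = 1 - 156/210 = 0.257143.
Step 4: Under H0, t = rho * sqrt((n-2)/(1-rho^2)) = 0.5322 ~ t(4).
Step 5: Two-sided p-value from the t-distribution with 4 df = 0.622787.
Step 6: alpha = 0.05. fail to reject H0.

rho = 0.2571, p = 0.622787, fail to reject H0 at alpha = 0.05.


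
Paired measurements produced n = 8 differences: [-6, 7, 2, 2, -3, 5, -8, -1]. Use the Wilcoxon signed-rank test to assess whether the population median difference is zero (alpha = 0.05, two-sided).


Step 1: Drop any zero differences (none here) and take |d_i|.
|d| = [6, 7, 2, 2, 3, 5, 8, 1]
Step 2: Midrank |d_i| (ties get averaged ranks).
ranks: |6|->6, |7|->7, |2|->2.5, |2|->2.5, |3|->4, |5|->5, |8|->8, |1|->1
Step 3: Attach original signs; sum ranks with positive sign and with negative sign.
W+ = 7 + 2.5 + 2.5 + 5 = 17
W- = 6 + 4 + 8 + 1 = 19
(Check: W+ + W- = 36 should equal n(n+1)/2 = 36.)
Step 4: Test statistic W = min(W+, W-) = 17.
Step 5: Ties in |d|, so use the tie-corrected normal approximation.
        E[W] = n(n+1)/4 = 8*9/4 = 18.
        Tie groups: |d|=2 (t=2); sum(t^3 - t) = 6.
        Var[W] = n(n+1)(2n+1)/24 - sum(t^3-t)/48 = 1224/24 - 6/48 = 50.875.
        z = (W - E[W]) / sqrt(Var[W]) = (17 - 18) / 7.1327 = -0.1402.
        Two-sided p = 2*Phi(z) = 0.888502.
Step 6: alpha = 0.05. fail to reject H0.

W+ = 17, W- = 19, W = min = 17, p = 0.888502, fail to reject H0.


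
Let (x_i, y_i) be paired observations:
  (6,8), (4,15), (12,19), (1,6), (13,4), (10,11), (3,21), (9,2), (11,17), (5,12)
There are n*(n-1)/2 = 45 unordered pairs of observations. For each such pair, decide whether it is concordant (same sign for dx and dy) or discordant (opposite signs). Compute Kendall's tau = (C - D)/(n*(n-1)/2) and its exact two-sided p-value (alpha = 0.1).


Step 1: Enumerate the 45 unordered pairs (i,j) with i<j and classify each by sign(x_j-x_i) * sign(y_j-y_i).
  (1,2):dx=-2,dy=+7->D; (1,3):dx=+6,dy=+11->C; (1,4):dx=-5,dy=-2->C; (1,5):dx=+7,dy=-4->D
  (1,6):dx=+4,dy=+3->C; (1,7):dx=-3,dy=+13->D; (1,8):dx=+3,dy=-6->D; (1,9):dx=+5,dy=+9->C
  (1,10):dx=-1,dy=+4->D; (2,3):dx=+8,dy=+4->C; (2,4):dx=-3,dy=-9->C; (2,5):dx=+9,dy=-11->D
  (2,6):dx=+6,dy=-4->D; (2,7):dx=-1,dy=+6->D; (2,8):dx=+5,dy=-13->D; (2,9):dx=+7,dy=+2->C
  (2,10):dx=+1,dy=-3->D; (3,4):dx=-11,dy=-13->C; (3,5):dx=+1,dy=-15->D; (3,6):dx=-2,dy=-8->C
  (3,7):dx=-9,dy=+2->D; (3,8):dx=-3,dy=-17->C; (3,9):dx=-1,dy=-2->C; (3,10):dx=-7,dy=-7->C
  (4,5):dx=+12,dy=-2->D; (4,6):dx=+9,dy=+5->C; (4,7):dx=+2,dy=+15->C; (4,8):dx=+8,dy=-4->D
  (4,9):dx=+10,dy=+11->C; (4,10):dx=+4,dy=+6->C; (5,6):dx=-3,dy=+7->D; (5,7):dx=-10,dy=+17->D
  (5,8):dx=-4,dy=-2->C; (5,9):dx=-2,dy=+13->D; (5,10):dx=-8,dy=+8->D; (6,7):dx=-7,dy=+10->D
  (6,8):dx=-1,dy=-9->C; (6,9):dx=+1,dy=+6->C; (6,10):dx=-5,dy=+1->D; (7,8):dx=+6,dy=-19->D
  (7,9):dx=+8,dy=-4->D; (7,10):dx=+2,dy=-9->D; (8,9):dx=+2,dy=+15->C; (8,10):dx=-4,dy=+10->D
  (9,10):dx=-6,dy=-5->C
Step 2: C = 21, D = 24, total pairs = 45.
Step 3: tau = (C - D)/(n(n-1)/2) = (21 - 24)/45 = -0.066667.
Step 4: Exact two-sided p-value (enumerate n! = 3628800 permutations of y under H0): p = 0.861801.
Step 5: alpha = 0.1. fail to reject H0.

tau_b = -0.0667 (C=21, D=24), p = 0.861801, fail to reject H0.


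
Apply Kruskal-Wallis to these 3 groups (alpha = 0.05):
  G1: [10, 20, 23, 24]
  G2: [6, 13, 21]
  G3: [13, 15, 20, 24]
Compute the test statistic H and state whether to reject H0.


Step 1: Combine all N = 11 observations and assign midranks.
sorted (value, group, rank): (6,G2,1), (10,G1,2), (13,G2,3.5), (13,G3,3.5), (15,G3,5), (20,G1,6.5), (20,G3,6.5), (21,G2,8), (23,G1,9), (24,G1,10.5), (24,G3,10.5)
Step 2: Sum ranks within each group.
R_1 = 28 (n_1 = 4)
R_2 = 12.5 (n_2 = 3)
R_3 = 25.5 (n_3 = 4)
Step 3: H = 12/(N(N+1)) * sum(R_i^2/n_i) - 3(N+1)
     = 12/(11*12) * (28^2/4 + 12.5^2/3 + 25.5^2/4) - 3*12
     = 0.090909 * 410.646 - 36
     = 1.331439.
Step 4: Ties present; correction factor C = 1 - 18/(11^3 - 11) = 0.986364. Corrected H = 1.331439 / 0.986364 = 1.349846.
Step 5: Under H0, H ~ chi^2(2); p-value = 0.509196.
Step 6: alpha = 0.05. fail to reject H0.

H = 1.3498, df = 2, p = 0.509196, fail to reject H0.


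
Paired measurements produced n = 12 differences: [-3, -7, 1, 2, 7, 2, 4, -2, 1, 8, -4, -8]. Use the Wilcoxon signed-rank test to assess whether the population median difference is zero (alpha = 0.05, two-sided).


Step 1: Drop any zero differences (none here) and take |d_i|.
|d| = [3, 7, 1, 2, 7, 2, 4, 2, 1, 8, 4, 8]
Step 2: Midrank |d_i| (ties get averaged ranks).
ranks: |3|->6, |7|->9.5, |1|->1.5, |2|->4, |7|->9.5, |2|->4, |4|->7.5, |2|->4, |1|->1.5, |8|->11.5, |4|->7.5, |8|->11.5
Step 3: Attach original signs; sum ranks with positive sign and with negative sign.
W+ = 1.5 + 4 + 9.5 + 4 + 7.5 + 1.5 + 11.5 = 39.5
W- = 6 + 9.5 + 4 + 7.5 + 11.5 = 38.5
(Check: W+ + W- = 78 should equal n(n+1)/2 = 78.)
Step 4: Test statistic W = min(W+, W-) = 38.5.
Step 5: Ties in |d|, so use the tie-corrected normal approximation.
        E[W] = n(n+1)/4 = 12*13/4 = 39.
        Tie groups: |d|=1 (t=2), |d|=2 (t=3), |d|=4 (t=2), |d|=7 (t=2), |d|=8 (t=2); sum(t^3 - t) = 48.
        Var[W] = n(n+1)(2n+1)/24 - sum(t^3-t)/48 = 3900/24 - 48/48 = 161.5.
        z = (W - E[W]) / sqrt(Var[W]) = (38.5 - 39) / 12.7083 = -0.0393.
        Two-sided p = 2*Phi(z) = 0.968616.
Step 6: alpha = 0.05. fail to reject H0.

W+ = 39.5, W- = 38.5, W = min = 38.5, p = 0.968616, fail to reject H0.
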